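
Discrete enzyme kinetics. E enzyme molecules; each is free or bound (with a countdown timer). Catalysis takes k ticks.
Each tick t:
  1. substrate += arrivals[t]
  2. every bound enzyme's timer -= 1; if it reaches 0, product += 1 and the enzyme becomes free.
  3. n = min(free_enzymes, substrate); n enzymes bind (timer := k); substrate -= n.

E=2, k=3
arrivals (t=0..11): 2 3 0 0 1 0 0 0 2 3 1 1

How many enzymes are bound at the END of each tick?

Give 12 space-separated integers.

t=0: arr=2 -> substrate=0 bound=2 product=0
t=1: arr=3 -> substrate=3 bound=2 product=0
t=2: arr=0 -> substrate=3 bound=2 product=0
t=3: arr=0 -> substrate=1 bound=2 product=2
t=4: arr=1 -> substrate=2 bound=2 product=2
t=5: arr=0 -> substrate=2 bound=2 product=2
t=6: arr=0 -> substrate=0 bound=2 product=4
t=7: arr=0 -> substrate=0 bound=2 product=4
t=8: arr=2 -> substrate=2 bound=2 product=4
t=9: arr=3 -> substrate=3 bound=2 product=6
t=10: arr=1 -> substrate=4 bound=2 product=6
t=11: arr=1 -> substrate=5 bound=2 product=6

Answer: 2 2 2 2 2 2 2 2 2 2 2 2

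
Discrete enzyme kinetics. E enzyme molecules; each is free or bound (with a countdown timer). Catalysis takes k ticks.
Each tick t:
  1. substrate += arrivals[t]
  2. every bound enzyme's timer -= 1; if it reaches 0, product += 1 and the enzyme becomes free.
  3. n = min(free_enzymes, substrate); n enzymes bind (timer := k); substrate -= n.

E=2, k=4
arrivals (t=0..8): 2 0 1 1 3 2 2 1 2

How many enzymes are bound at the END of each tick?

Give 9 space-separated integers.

Answer: 2 2 2 2 2 2 2 2 2

Derivation:
t=0: arr=2 -> substrate=0 bound=2 product=0
t=1: arr=0 -> substrate=0 bound=2 product=0
t=2: arr=1 -> substrate=1 bound=2 product=0
t=3: arr=1 -> substrate=2 bound=2 product=0
t=4: arr=3 -> substrate=3 bound=2 product=2
t=5: arr=2 -> substrate=5 bound=2 product=2
t=6: arr=2 -> substrate=7 bound=2 product=2
t=7: arr=1 -> substrate=8 bound=2 product=2
t=8: arr=2 -> substrate=8 bound=2 product=4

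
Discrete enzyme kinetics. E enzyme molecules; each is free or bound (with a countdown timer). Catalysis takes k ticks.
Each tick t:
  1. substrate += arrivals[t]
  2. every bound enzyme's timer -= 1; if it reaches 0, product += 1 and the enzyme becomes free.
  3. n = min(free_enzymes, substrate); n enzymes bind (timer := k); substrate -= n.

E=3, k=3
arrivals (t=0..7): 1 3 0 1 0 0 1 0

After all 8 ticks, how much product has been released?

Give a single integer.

t=0: arr=1 -> substrate=0 bound=1 product=0
t=1: arr=3 -> substrate=1 bound=3 product=0
t=2: arr=0 -> substrate=1 bound=3 product=0
t=3: arr=1 -> substrate=1 bound=3 product=1
t=4: arr=0 -> substrate=0 bound=2 product=3
t=5: arr=0 -> substrate=0 bound=2 product=3
t=6: arr=1 -> substrate=0 bound=2 product=4
t=7: arr=0 -> substrate=0 bound=1 product=5

Answer: 5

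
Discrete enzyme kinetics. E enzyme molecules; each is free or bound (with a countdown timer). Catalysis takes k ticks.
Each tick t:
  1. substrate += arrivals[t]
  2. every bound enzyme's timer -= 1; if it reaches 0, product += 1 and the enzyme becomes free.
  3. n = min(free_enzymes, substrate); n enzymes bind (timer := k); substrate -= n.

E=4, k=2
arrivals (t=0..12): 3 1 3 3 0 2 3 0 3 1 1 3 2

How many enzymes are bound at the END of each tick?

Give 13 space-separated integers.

Answer: 3 4 4 4 3 4 4 3 4 4 2 4 4

Derivation:
t=0: arr=3 -> substrate=0 bound=3 product=0
t=1: arr=1 -> substrate=0 bound=4 product=0
t=2: arr=3 -> substrate=0 bound=4 product=3
t=3: arr=3 -> substrate=2 bound=4 product=4
t=4: arr=0 -> substrate=0 bound=3 product=7
t=5: arr=2 -> substrate=0 bound=4 product=8
t=6: arr=3 -> substrate=1 bound=4 product=10
t=7: arr=0 -> substrate=0 bound=3 product=12
t=8: arr=3 -> substrate=0 bound=4 product=14
t=9: arr=1 -> substrate=0 bound=4 product=15
t=10: arr=1 -> substrate=0 bound=2 product=18
t=11: arr=3 -> substrate=0 bound=4 product=19
t=12: arr=2 -> substrate=1 bound=4 product=20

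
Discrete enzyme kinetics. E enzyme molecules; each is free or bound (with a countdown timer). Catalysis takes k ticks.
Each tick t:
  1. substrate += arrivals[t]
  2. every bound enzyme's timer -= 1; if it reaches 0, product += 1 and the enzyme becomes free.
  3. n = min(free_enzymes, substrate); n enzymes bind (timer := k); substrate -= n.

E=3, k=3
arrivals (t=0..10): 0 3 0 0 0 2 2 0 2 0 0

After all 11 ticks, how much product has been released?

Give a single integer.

Answer: 6

Derivation:
t=0: arr=0 -> substrate=0 bound=0 product=0
t=1: arr=3 -> substrate=0 bound=3 product=0
t=2: arr=0 -> substrate=0 bound=3 product=0
t=3: arr=0 -> substrate=0 bound=3 product=0
t=4: arr=0 -> substrate=0 bound=0 product=3
t=5: arr=2 -> substrate=0 bound=2 product=3
t=6: arr=2 -> substrate=1 bound=3 product=3
t=7: arr=0 -> substrate=1 bound=3 product=3
t=8: arr=2 -> substrate=1 bound=3 product=5
t=9: arr=0 -> substrate=0 bound=3 product=6
t=10: arr=0 -> substrate=0 bound=3 product=6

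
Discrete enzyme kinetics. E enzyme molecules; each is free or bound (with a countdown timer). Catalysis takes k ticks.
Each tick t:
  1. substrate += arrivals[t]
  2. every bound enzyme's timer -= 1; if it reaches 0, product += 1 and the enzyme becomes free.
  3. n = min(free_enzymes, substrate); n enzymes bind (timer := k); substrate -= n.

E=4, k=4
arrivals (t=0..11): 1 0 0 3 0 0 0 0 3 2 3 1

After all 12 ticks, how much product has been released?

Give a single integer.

Answer: 4

Derivation:
t=0: arr=1 -> substrate=0 bound=1 product=0
t=1: arr=0 -> substrate=0 bound=1 product=0
t=2: arr=0 -> substrate=0 bound=1 product=0
t=3: arr=3 -> substrate=0 bound=4 product=0
t=4: arr=0 -> substrate=0 bound=3 product=1
t=5: arr=0 -> substrate=0 bound=3 product=1
t=6: arr=0 -> substrate=0 bound=3 product=1
t=7: arr=0 -> substrate=0 bound=0 product=4
t=8: arr=3 -> substrate=0 bound=3 product=4
t=9: arr=2 -> substrate=1 bound=4 product=4
t=10: arr=3 -> substrate=4 bound=4 product=4
t=11: arr=1 -> substrate=5 bound=4 product=4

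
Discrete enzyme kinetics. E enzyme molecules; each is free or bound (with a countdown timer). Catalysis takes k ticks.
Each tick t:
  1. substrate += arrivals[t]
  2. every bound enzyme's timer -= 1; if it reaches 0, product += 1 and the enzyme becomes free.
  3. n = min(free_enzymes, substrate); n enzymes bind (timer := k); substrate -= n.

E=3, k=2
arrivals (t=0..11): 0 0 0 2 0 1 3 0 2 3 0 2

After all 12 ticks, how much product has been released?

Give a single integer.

Answer: 9

Derivation:
t=0: arr=0 -> substrate=0 bound=0 product=0
t=1: arr=0 -> substrate=0 bound=0 product=0
t=2: arr=0 -> substrate=0 bound=0 product=0
t=3: arr=2 -> substrate=0 bound=2 product=0
t=4: arr=0 -> substrate=0 bound=2 product=0
t=5: arr=1 -> substrate=0 bound=1 product=2
t=6: arr=3 -> substrate=1 bound=3 product=2
t=7: arr=0 -> substrate=0 bound=3 product=3
t=8: arr=2 -> substrate=0 bound=3 product=5
t=9: arr=3 -> substrate=2 bound=3 product=6
t=10: arr=0 -> substrate=0 bound=3 product=8
t=11: arr=2 -> substrate=1 bound=3 product=9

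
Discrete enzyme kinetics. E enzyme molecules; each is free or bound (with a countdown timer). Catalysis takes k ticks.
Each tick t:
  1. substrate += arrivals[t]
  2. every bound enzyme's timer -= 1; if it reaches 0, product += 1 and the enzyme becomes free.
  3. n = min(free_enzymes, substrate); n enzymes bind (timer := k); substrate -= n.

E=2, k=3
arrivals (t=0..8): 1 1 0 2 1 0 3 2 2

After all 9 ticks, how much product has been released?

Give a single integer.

t=0: arr=1 -> substrate=0 bound=1 product=0
t=1: arr=1 -> substrate=0 bound=2 product=0
t=2: arr=0 -> substrate=0 bound=2 product=0
t=3: arr=2 -> substrate=1 bound=2 product=1
t=4: arr=1 -> substrate=1 bound=2 product=2
t=5: arr=0 -> substrate=1 bound=2 product=2
t=6: arr=3 -> substrate=3 bound=2 product=3
t=7: arr=2 -> substrate=4 bound=2 product=4
t=8: arr=2 -> substrate=6 bound=2 product=4

Answer: 4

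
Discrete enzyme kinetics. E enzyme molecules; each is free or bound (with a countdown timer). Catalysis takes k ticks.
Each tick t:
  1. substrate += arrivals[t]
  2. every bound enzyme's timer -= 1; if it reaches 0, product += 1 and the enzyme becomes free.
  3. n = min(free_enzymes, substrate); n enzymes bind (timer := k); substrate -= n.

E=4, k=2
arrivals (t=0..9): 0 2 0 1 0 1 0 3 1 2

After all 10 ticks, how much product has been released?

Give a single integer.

t=0: arr=0 -> substrate=0 bound=0 product=0
t=1: arr=2 -> substrate=0 bound=2 product=0
t=2: arr=0 -> substrate=0 bound=2 product=0
t=3: arr=1 -> substrate=0 bound=1 product=2
t=4: arr=0 -> substrate=0 bound=1 product=2
t=5: arr=1 -> substrate=0 bound=1 product=3
t=6: arr=0 -> substrate=0 bound=1 product=3
t=7: arr=3 -> substrate=0 bound=3 product=4
t=8: arr=1 -> substrate=0 bound=4 product=4
t=9: arr=2 -> substrate=0 bound=3 product=7

Answer: 7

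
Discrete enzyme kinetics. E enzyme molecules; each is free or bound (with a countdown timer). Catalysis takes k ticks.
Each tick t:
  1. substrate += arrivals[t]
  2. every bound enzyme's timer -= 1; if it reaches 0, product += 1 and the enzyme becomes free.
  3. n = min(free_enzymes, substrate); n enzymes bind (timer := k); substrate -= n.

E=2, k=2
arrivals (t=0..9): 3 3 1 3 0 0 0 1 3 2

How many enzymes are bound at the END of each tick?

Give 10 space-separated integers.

t=0: arr=3 -> substrate=1 bound=2 product=0
t=1: arr=3 -> substrate=4 bound=2 product=0
t=2: arr=1 -> substrate=3 bound=2 product=2
t=3: arr=3 -> substrate=6 bound=2 product=2
t=4: arr=0 -> substrate=4 bound=2 product=4
t=5: arr=0 -> substrate=4 bound=2 product=4
t=6: arr=0 -> substrate=2 bound=2 product=6
t=7: arr=1 -> substrate=3 bound=2 product=6
t=8: arr=3 -> substrate=4 bound=2 product=8
t=9: arr=2 -> substrate=6 bound=2 product=8

Answer: 2 2 2 2 2 2 2 2 2 2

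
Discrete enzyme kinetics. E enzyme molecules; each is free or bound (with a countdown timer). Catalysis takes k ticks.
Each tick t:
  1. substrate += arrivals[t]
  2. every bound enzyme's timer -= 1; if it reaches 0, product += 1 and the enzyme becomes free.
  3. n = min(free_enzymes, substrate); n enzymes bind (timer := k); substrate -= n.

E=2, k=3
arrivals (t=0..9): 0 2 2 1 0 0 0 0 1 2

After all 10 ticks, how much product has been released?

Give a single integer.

t=0: arr=0 -> substrate=0 bound=0 product=0
t=1: arr=2 -> substrate=0 bound=2 product=0
t=2: arr=2 -> substrate=2 bound=2 product=0
t=3: arr=1 -> substrate=3 bound=2 product=0
t=4: arr=0 -> substrate=1 bound=2 product=2
t=5: arr=0 -> substrate=1 bound=2 product=2
t=6: arr=0 -> substrate=1 bound=2 product=2
t=7: arr=0 -> substrate=0 bound=1 product=4
t=8: arr=1 -> substrate=0 bound=2 product=4
t=9: arr=2 -> substrate=2 bound=2 product=4

Answer: 4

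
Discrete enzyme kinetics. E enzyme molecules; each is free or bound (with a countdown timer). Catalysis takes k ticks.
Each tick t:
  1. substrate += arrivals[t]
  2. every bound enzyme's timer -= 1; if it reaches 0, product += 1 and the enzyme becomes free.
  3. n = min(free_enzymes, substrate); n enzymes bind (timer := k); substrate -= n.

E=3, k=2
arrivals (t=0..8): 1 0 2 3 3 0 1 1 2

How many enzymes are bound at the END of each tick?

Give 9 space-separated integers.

Answer: 1 1 2 3 3 3 3 3 3

Derivation:
t=0: arr=1 -> substrate=0 bound=1 product=0
t=1: arr=0 -> substrate=0 bound=1 product=0
t=2: arr=2 -> substrate=0 bound=2 product=1
t=3: arr=3 -> substrate=2 bound=3 product=1
t=4: arr=3 -> substrate=3 bound=3 product=3
t=5: arr=0 -> substrate=2 bound=3 product=4
t=6: arr=1 -> substrate=1 bound=3 product=6
t=7: arr=1 -> substrate=1 bound=3 product=7
t=8: arr=2 -> substrate=1 bound=3 product=9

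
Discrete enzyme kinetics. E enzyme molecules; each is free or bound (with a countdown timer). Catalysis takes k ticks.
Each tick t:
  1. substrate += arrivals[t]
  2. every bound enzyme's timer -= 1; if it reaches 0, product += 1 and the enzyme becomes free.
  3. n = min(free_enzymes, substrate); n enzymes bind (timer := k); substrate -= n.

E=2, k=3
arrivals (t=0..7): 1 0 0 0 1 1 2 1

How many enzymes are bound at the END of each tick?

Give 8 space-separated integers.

t=0: arr=1 -> substrate=0 bound=1 product=0
t=1: arr=0 -> substrate=0 bound=1 product=0
t=2: arr=0 -> substrate=0 bound=1 product=0
t=3: arr=0 -> substrate=0 bound=0 product=1
t=4: arr=1 -> substrate=0 bound=1 product=1
t=5: arr=1 -> substrate=0 bound=2 product=1
t=6: arr=2 -> substrate=2 bound=2 product=1
t=7: arr=1 -> substrate=2 bound=2 product=2

Answer: 1 1 1 0 1 2 2 2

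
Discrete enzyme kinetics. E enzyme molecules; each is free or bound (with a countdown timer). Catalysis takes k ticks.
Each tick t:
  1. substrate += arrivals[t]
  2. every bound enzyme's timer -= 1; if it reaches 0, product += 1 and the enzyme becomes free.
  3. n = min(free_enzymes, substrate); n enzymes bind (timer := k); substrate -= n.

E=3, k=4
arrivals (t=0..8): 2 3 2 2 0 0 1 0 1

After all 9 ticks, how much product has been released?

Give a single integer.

t=0: arr=2 -> substrate=0 bound=2 product=0
t=1: arr=3 -> substrate=2 bound=3 product=0
t=2: arr=2 -> substrate=4 bound=3 product=0
t=3: arr=2 -> substrate=6 bound=3 product=0
t=4: arr=0 -> substrate=4 bound=3 product=2
t=5: arr=0 -> substrate=3 bound=3 product=3
t=6: arr=1 -> substrate=4 bound=3 product=3
t=7: arr=0 -> substrate=4 bound=3 product=3
t=8: arr=1 -> substrate=3 bound=3 product=5

Answer: 5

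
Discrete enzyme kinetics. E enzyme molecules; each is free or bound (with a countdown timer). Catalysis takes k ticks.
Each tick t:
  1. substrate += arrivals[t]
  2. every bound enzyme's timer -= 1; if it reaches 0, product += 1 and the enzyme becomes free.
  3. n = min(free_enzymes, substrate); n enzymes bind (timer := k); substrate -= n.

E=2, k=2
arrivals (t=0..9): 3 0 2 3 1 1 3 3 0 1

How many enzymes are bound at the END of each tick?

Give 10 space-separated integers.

t=0: arr=3 -> substrate=1 bound=2 product=0
t=1: arr=0 -> substrate=1 bound=2 product=0
t=2: arr=2 -> substrate=1 bound=2 product=2
t=3: arr=3 -> substrate=4 bound=2 product=2
t=4: arr=1 -> substrate=3 bound=2 product=4
t=5: arr=1 -> substrate=4 bound=2 product=4
t=6: arr=3 -> substrate=5 bound=2 product=6
t=7: arr=3 -> substrate=8 bound=2 product=6
t=8: arr=0 -> substrate=6 bound=2 product=8
t=9: arr=1 -> substrate=7 bound=2 product=8

Answer: 2 2 2 2 2 2 2 2 2 2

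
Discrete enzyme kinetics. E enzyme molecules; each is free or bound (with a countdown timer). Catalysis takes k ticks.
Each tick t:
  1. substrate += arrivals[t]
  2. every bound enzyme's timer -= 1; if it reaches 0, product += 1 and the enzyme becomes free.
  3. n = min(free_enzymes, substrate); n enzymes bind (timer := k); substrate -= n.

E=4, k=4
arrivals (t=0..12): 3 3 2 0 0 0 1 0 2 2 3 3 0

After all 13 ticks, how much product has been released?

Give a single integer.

Answer: 11

Derivation:
t=0: arr=3 -> substrate=0 bound=3 product=0
t=1: arr=3 -> substrate=2 bound=4 product=0
t=2: arr=2 -> substrate=4 bound=4 product=0
t=3: arr=0 -> substrate=4 bound=4 product=0
t=4: arr=0 -> substrate=1 bound=4 product=3
t=5: arr=0 -> substrate=0 bound=4 product=4
t=6: arr=1 -> substrate=1 bound=4 product=4
t=7: arr=0 -> substrate=1 bound=4 product=4
t=8: arr=2 -> substrate=0 bound=4 product=7
t=9: arr=2 -> substrate=1 bound=4 product=8
t=10: arr=3 -> substrate=4 bound=4 product=8
t=11: arr=3 -> substrate=7 bound=4 product=8
t=12: arr=0 -> substrate=4 bound=4 product=11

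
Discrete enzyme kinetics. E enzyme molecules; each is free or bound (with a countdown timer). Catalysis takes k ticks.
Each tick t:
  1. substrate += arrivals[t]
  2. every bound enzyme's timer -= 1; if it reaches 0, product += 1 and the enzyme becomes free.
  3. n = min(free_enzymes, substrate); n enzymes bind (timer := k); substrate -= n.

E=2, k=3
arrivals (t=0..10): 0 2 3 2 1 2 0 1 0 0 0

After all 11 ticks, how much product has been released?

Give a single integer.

t=0: arr=0 -> substrate=0 bound=0 product=0
t=1: arr=2 -> substrate=0 bound=2 product=0
t=2: arr=3 -> substrate=3 bound=2 product=0
t=3: arr=2 -> substrate=5 bound=2 product=0
t=4: arr=1 -> substrate=4 bound=2 product=2
t=5: arr=2 -> substrate=6 bound=2 product=2
t=6: arr=0 -> substrate=6 bound=2 product=2
t=7: arr=1 -> substrate=5 bound=2 product=4
t=8: arr=0 -> substrate=5 bound=2 product=4
t=9: arr=0 -> substrate=5 bound=2 product=4
t=10: arr=0 -> substrate=3 bound=2 product=6

Answer: 6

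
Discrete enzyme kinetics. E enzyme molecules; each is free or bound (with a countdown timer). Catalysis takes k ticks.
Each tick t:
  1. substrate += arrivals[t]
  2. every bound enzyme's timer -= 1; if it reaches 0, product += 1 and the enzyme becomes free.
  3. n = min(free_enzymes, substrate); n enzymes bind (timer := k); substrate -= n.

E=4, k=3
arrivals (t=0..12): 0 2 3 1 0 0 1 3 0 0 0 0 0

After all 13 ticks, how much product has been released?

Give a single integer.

Answer: 10

Derivation:
t=0: arr=0 -> substrate=0 bound=0 product=0
t=1: arr=2 -> substrate=0 bound=2 product=0
t=2: arr=3 -> substrate=1 bound=4 product=0
t=3: arr=1 -> substrate=2 bound=4 product=0
t=4: arr=0 -> substrate=0 bound=4 product=2
t=5: arr=0 -> substrate=0 bound=2 product=4
t=6: arr=1 -> substrate=0 bound=3 product=4
t=7: arr=3 -> substrate=0 bound=4 product=6
t=8: arr=0 -> substrate=0 bound=4 product=6
t=9: arr=0 -> substrate=0 bound=3 product=7
t=10: arr=0 -> substrate=0 bound=0 product=10
t=11: arr=0 -> substrate=0 bound=0 product=10
t=12: arr=0 -> substrate=0 bound=0 product=10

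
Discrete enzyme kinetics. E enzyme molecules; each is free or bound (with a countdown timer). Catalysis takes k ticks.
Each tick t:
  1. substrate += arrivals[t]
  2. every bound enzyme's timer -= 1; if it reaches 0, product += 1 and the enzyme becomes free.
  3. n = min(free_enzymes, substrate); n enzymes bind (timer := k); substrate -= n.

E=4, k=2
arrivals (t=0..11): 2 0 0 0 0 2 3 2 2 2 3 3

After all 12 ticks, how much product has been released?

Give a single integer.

Answer: 12

Derivation:
t=0: arr=2 -> substrate=0 bound=2 product=0
t=1: arr=0 -> substrate=0 bound=2 product=0
t=2: arr=0 -> substrate=0 bound=0 product=2
t=3: arr=0 -> substrate=0 bound=0 product=2
t=4: arr=0 -> substrate=0 bound=0 product=2
t=5: arr=2 -> substrate=0 bound=2 product=2
t=6: arr=3 -> substrate=1 bound=4 product=2
t=7: arr=2 -> substrate=1 bound=4 product=4
t=8: arr=2 -> substrate=1 bound=4 product=6
t=9: arr=2 -> substrate=1 bound=4 product=8
t=10: arr=3 -> substrate=2 bound=4 product=10
t=11: arr=3 -> substrate=3 bound=4 product=12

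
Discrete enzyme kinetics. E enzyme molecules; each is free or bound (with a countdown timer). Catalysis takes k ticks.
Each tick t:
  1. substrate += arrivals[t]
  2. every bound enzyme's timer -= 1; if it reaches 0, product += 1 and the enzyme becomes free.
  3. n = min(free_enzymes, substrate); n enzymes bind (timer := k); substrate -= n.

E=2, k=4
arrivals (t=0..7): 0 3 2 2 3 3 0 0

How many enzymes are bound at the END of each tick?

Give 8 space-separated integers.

t=0: arr=0 -> substrate=0 bound=0 product=0
t=1: arr=3 -> substrate=1 bound=2 product=0
t=2: arr=2 -> substrate=3 bound=2 product=0
t=3: arr=2 -> substrate=5 bound=2 product=0
t=4: arr=3 -> substrate=8 bound=2 product=0
t=5: arr=3 -> substrate=9 bound=2 product=2
t=6: arr=0 -> substrate=9 bound=2 product=2
t=7: arr=0 -> substrate=9 bound=2 product=2

Answer: 0 2 2 2 2 2 2 2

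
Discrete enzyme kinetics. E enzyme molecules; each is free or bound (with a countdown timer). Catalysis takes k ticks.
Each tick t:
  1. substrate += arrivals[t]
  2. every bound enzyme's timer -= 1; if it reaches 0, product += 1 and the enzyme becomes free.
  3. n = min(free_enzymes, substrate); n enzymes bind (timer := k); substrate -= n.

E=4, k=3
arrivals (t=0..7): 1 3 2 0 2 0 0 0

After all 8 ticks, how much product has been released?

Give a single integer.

Answer: 8

Derivation:
t=0: arr=1 -> substrate=0 bound=1 product=0
t=1: arr=3 -> substrate=0 bound=4 product=0
t=2: arr=2 -> substrate=2 bound=4 product=0
t=3: arr=0 -> substrate=1 bound=4 product=1
t=4: arr=2 -> substrate=0 bound=4 product=4
t=5: arr=0 -> substrate=0 bound=4 product=4
t=6: arr=0 -> substrate=0 bound=3 product=5
t=7: arr=0 -> substrate=0 bound=0 product=8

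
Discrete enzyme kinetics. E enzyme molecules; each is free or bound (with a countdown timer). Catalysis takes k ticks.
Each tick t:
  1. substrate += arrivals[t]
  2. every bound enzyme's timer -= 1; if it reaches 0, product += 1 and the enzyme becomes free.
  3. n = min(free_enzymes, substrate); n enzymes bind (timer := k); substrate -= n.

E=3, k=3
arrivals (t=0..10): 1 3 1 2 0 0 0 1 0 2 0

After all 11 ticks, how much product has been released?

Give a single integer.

t=0: arr=1 -> substrate=0 bound=1 product=0
t=1: arr=3 -> substrate=1 bound=3 product=0
t=2: arr=1 -> substrate=2 bound=3 product=0
t=3: arr=2 -> substrate=3 bound=3 product=1
t=4: arr=0 -> substrate=1 bound=3 product=3
t=5: arr=0 -> substrate=1 bound=3 product=3
t=6: arr=0 -> substrate=0 bound=3 product=4
t=7: arr=1 -> substrate=0 bound=2 product=6
t=8: arr=0 -> substrate=0 bound=2 product=6
t=9: arr=2 -> substrate=0 bound=3 product=7
t=10: arr=0 -> substrate=0 bound=2 product=8

Answer: 8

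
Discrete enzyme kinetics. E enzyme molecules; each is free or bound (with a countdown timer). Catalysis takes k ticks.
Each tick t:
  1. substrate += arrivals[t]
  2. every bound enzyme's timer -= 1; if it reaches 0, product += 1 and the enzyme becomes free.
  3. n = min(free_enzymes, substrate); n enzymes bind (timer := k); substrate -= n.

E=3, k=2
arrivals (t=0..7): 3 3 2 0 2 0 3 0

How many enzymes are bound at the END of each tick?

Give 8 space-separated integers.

t=0: arr=3 -> substrate=0 bound=3 product=0
t=1: arr=3 -> substrate=3 bound=3 product=0
t=2: arr=2 -> substrate=2 bound=3 product=3
t=3: arr=0 -> substrate=2 bound=3 product=3
t=4: arr=2 -> substrate=1 bound=3 product=6
t=5: arr=0 -> substrate=1 bound=3 product=6
t=6: arr=3 -> substrate=1 bound=3 product=9
t=7: arr=0 -> substrate=1 bound=3 product=9

Answer: 3 3 3 3 3 3 3 3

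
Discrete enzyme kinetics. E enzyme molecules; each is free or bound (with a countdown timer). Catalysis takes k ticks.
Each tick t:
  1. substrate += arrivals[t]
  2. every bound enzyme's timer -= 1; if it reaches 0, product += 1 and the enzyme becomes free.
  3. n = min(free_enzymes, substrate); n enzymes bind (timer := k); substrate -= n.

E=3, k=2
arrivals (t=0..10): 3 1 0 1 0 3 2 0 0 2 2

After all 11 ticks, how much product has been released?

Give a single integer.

t=0: arr=3 -> substrate=0 bound=3 product=0
t=1: arr=1 -> substrate=1 bound=3 product=0
t=2: arr=0 -> substrate=0 bound=1 product=3
t=3: arr=1 -> substrate=0 bound=2 product=3
t=4: arr=0 -> substrate=0 bound=1 product=4
t=5: arr=3 -> substrate=0 bound=3 product=5
t=6: arr=2 -> substrate=2 bound=3 product=5
t=7: arr=0 -> substrate=0 bound=2 product=8
t=8: arr=0 -> substrate=0 bound=2 product=8
t=9: arr=2 -> substrate=0 bound=2 product=10
t=10: arr=2 -> substrate=1 bound=3 product=10

Answer: 10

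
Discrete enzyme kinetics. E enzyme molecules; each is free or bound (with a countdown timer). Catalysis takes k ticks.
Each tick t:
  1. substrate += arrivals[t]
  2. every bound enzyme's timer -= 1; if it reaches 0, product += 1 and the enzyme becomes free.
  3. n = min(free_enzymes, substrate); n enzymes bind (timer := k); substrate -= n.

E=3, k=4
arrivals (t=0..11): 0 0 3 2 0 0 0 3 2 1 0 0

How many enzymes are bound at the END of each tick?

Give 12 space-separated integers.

t=0: arr=0 -> substrate=0 bound=0 product=0
t=1: arr=0 -> substrate=0 bound=0 product=0
t=2: arr=3 -> substrate=0 bound=3 product=0
t=3: arr=2 -> substrate=2 bound=3 product=0
t=4: arr=0 -> substrate=2 bound=3 product=0
t=5: arr=0 -> substrate=2 bound=3 product=0
t=6: arr=0 -> substrate=0 bound=2 product=3
t=7: arr=3 -> substrate=2 bound=3 product=3
t=8: arr=2 -> substrate=4 bound=3 product=3
t=9: arr=1 -> substrate=5 bound=3 product=3
t=10: arr=0 -> substrate=3 bound=3 product=5
t=11: arr=0 -> substrate=2 bound=3 product=6

Answer: 0 0 3 3 3 3 2 3 3 3 3 3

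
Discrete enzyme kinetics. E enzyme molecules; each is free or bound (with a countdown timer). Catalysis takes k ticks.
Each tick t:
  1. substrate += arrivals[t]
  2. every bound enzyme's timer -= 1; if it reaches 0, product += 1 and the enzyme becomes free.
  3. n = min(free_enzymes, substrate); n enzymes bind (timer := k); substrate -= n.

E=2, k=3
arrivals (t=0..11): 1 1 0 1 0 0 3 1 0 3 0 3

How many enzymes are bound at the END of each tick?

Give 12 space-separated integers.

t=0: arr=1 -> substrate=0 bound=1 product=0
t=1: arr=1 -> substrate=0 bound=2 product=0
t=2: arr=0 -> substrate=0 bound=2 product=0
t=3: arr=1 -> substrate=0 bound=2 product=1
t=4: arr=0 -> substrate=0 bound=1 product=2
t=5: arr=0 -> substrate=0 bound=1 product=2
t=6: arr=3 -> substrate=1 bound=2 product=3
t=7: arr=1 -> substrate=2 bound=2 product=3
t=8: arr=0 -> substrate=2 bound=2 product=3
t=9: arr=3 -> substrate=3 bound=2 product=5
t=10: arr=0 -> substrate=3 bound=2 product=5
t=11: arr=3 -> substrate=6 bound=2 product=5

Answer: 1 2 2 2 1 1 2 2 2 2 2 2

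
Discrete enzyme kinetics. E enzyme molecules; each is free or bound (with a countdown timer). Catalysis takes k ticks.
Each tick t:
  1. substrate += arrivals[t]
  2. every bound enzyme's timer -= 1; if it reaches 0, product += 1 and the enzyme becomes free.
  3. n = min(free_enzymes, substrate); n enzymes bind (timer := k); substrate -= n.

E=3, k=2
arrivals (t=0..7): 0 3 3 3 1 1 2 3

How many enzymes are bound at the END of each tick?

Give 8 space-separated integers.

t=0: arr=0 -> substrate=0 bound=0 product=0
t=1: arr=3 -> substrate=0 bound=3 product=0
t=2: arr=3 -> substrate=3 bound=3 product=0
t=3: arr=3 -> substrate=3 bound=3 product=3
t=4: arr=1 -> substrate=4 bound=3 product=3
t=5: arr=1 -> substrate=2 bound=3 product=6
t=6: arr=2 -> substrate=4 bound=3 product=6
t=7: arr=3 -> substrate=4 bound=3 product=9

Answer: 0 3 3 3 3 3 3 3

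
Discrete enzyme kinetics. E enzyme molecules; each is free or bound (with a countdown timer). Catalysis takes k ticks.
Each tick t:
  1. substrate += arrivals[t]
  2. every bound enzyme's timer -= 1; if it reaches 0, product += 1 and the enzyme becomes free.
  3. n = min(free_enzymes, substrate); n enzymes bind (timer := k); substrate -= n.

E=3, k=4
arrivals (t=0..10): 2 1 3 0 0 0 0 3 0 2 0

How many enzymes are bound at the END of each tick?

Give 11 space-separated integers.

Answer: 2 3 3 3 3 3 3 3 3 3 3

Derivation:
t=0: arr=2 -> substrate=0 bound=2 product=0
t=1: arr=1 -> substrate=0 bound=3 product=0
t=2: arr=3 -> substrate=3 bound=3 product=0
t=3: arr=0 -> substrate=3 bound=3 product=0
t=4: arr=0 -> substrate=1 bound=3 product=2
t=5: arr=0 -> substrate=0 bound=3 product=3
t=6: arr=0 -> substrate=0 bound=3 product=3
t=7: arr=3 -> substrate=3 bound=3 product=3
t=8: arr=0 -> substrate=1 bound=3 product=5
t=9: arr=2 -> substrate=2 bound=3 product=6
t=10: arr=0 -> substrate=2 bound=3 product=6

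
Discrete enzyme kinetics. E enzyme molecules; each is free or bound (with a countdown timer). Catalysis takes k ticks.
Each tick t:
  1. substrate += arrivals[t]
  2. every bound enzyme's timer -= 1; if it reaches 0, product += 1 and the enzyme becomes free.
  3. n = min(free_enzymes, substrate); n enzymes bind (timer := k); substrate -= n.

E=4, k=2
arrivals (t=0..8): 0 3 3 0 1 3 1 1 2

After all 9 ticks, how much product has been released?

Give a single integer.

t=0: arr=0 -> substrate=0 bound=0 product=0
t=1: arr=3 -> substrate=0 bound=3 product=0
t=2: arr=3 -> substrate=2 bound=4 product=0
t=3: arr=0 -> substrate=0 bound=3 product=3
t=4: arr=1 -> substrate=0 bound=3 product=4
t=5: arr=3 -> substrate=0 bound=4 product=6
t=6: arr=1 -> substrate=0 bound=4 product=7
t=7: arr=1 -> substrate=0 bound=2 product=10
t=8: arr=2 -> substrate=0 bound=3 product=11

Answer: 11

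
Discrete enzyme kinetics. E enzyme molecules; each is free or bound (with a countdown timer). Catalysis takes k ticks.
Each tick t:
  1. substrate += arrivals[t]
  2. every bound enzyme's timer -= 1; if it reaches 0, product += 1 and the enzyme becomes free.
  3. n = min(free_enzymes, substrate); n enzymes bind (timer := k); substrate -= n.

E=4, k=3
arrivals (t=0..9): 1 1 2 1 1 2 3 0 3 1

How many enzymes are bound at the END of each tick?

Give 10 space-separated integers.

Answer: 1 2 4 4 4 4 4 4 4 4

Derivation:
t=0: arr=1 -> substrate=0 bound=1 product=0
t=1: arr=1 -> substrate=0 bound=2 product=0
t=2: arr=2 -> substrate=0 bound=4 product=0
t=3: arr=1 -> substrate=0 bound=4 product=1
t=4: arr=1 -> substrate=0 bound=4 product=2
t=5: arr=2 -> substrate=0 bound=4 product=4
t=6: arr=3 -> substrate=2 bound=4 product=5
t=7: arr=0 -> substrate=1 bound=4 product=6
t=8: arr=3 -> substrate=2 bound=4 product=8
t=9: arr=1 -> substrate=2 bound=4 product=9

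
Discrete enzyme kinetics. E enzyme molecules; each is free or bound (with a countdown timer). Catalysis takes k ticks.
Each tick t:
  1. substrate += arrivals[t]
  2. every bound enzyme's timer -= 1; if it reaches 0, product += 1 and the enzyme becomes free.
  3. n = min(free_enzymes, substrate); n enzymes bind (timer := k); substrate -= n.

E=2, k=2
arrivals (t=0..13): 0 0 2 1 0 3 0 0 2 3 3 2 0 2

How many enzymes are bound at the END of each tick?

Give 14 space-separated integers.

Answer: 0 0 2 2 1 2 2 2 2 2 2 2 2 2

Derivation:
t=0: arr=0 -> substrate=0 bound=0 product=0
t=1: arr=0 -> substrate=0 bound=0 product=0
t=2: arr=2 -> substrate=0 bound=2 product=0
t=3: arr=1 -> substrate=1 bound=2 product=0
t=4: arr=0 -> substrate=0 bound=1 product=2
t=5: arr=3 -> substrate=2 bound=2 product=2
t=6: arr=0 -> substrate=1 bound=2 product=3
t=7: arr=0 -> substrate=0 bound=2 product=4
t=8: arr=2 -> substrate=1 bound=2 product=5
t=9: arr=3 -> substrate=3 bound=2 product=6
t=10: arr=3 -> substrate=5 bound=2 product=7
t=11: arr=2 -> substrate=6 bound=2 product=8
t=12: arr=0 -> substrate=5 bound=2 product=9
t=13: arr=2 -> substrate=6 bound=2 product=10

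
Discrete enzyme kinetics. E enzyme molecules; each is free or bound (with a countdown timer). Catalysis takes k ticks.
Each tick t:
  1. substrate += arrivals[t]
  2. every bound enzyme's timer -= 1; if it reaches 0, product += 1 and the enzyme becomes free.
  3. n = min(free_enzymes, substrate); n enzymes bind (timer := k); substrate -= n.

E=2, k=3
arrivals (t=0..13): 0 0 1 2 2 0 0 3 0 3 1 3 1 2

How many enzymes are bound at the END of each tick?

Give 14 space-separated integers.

Answer: 0 0 1 2 2 2 2 2 2 2 2 2 2 2

Derivation:
t=0: arr=0 -> substrate=0 bound=0 product=0
t=1: arr=0 -> substrate=0 bound=0 product=0
t=2: arr=1 -> substrate=0 bound=1 product=0
t=3: arr=2 -> substrate=1 bound=2 product=0
t=4: arr=2 -> substrate=3 bound=2 product=0
t=5: arr=0 -> substrate=2 bound=2 product=1
t=6: arr=0 -> substrate=1 bound=2 product=2
t=7: arr=3 -> substrate=4 bound=2 product=2
t=8: arr=0 -> substrate=3 bound=2 product=3
t=9: arr=3 -> substrate=5 bound=2 product=4
t=10: arr=1 -> substrate=6 bound=2 product=4
t=11: arr=3 -> substrate=8 bound=2 product=5
t=12: arr=1 -> substrate=8 bound=2 product=6
t=13: arr=2 -> substrate=10 bound=2 product=6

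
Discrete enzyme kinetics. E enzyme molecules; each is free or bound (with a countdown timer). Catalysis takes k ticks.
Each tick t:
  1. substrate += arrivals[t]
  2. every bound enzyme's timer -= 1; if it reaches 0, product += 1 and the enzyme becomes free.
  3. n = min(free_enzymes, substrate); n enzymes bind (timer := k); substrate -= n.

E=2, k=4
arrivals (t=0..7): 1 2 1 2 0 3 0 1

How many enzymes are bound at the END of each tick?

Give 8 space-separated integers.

Answer: 1 2 2 2 2 2 2 2

Derivation:
t=0: arr=1 -> substrate=0 bound=1 product=0
t=1: arr=2 -> substrate=1 bound=2 product=0
t=2: arr=1 -> substrate=2 bound=2 product=0
t=3: arr=2 -> substrate=4 bound=2 product=0
t=4: arr=0 -> substrate=3 bound=2 product=1
t=5: arr=3 -> substrate=5 bound=2 product=2
t=6: arr=0 -> substrate=5 bound=2 product=2
t=7: arr=1 -> substrate=6 bound=2 product=2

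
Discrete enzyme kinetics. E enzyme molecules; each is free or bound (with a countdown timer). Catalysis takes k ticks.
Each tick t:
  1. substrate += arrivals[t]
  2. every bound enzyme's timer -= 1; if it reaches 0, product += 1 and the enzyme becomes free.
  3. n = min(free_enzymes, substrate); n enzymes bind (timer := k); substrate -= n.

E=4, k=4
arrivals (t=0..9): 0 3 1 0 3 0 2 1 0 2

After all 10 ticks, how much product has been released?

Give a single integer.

Answer: 7

Derivation:
t=0: arr=0 -> substrate=0 bound=0 product=0
t=1: arr=3 -> substrate=0 bound=3 product=0
t=2: arr=1 -> substrate=0 bound=4 product=0
t=3: arr=0 -> substrate=0 bound=4 product=0
t=4: arr=3 -> substrate=3 bound=4 product=0
t=5: arr=0 -> substrate=0 bound=4 product=3
t=6: arr=2 -> substrate=1 bound=4 product=4
t=7: arr=1 -> substrate=2 bound=4 product=4
t=8: arr=0 -> substrate=2 bound=4 product=4
t=9: arr=2 -> substrate=1 bound=4 product=7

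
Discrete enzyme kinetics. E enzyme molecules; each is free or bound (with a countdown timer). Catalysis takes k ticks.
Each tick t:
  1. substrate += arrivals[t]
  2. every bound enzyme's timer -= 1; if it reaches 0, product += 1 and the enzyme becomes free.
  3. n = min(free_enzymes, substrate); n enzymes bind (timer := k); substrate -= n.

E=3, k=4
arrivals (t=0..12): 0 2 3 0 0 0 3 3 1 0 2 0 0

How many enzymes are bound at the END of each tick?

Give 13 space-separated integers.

t=0: arr=0 -> substrate=0 bound=0 product=0
t=1: arr=2 -> substrate=0 bound=2 product=0
t=2: arr=3 -> substrate=2 bound=3 product=0
t=3: arr=0 -> substrate=2 bound=3 product=0
t=4: arr=0 -> substrate=2 bound=3 product=0
t=5: arr=0 -> substrate=0 bound=3 product=2
t=6: arr=3 -> substrate=2 bound=3 product=3
t=7: arr=3 -> substrate=5 bound=3 product=3
t=8: arr=1 -> substrate=6 bound=3 product=3
t=9: arr=0 -> substrate=4 bound=3 product=5
t=10: arr=2 -> substrate=5 bound=3 product=6
t=11: arr=0 -> substrate=5 bound=3 product=6
t=12: arr=0 -> substrate=5 bound=3 product=6

Answer: 0 2 3 3 3 3 3 3 3 3 3 3 3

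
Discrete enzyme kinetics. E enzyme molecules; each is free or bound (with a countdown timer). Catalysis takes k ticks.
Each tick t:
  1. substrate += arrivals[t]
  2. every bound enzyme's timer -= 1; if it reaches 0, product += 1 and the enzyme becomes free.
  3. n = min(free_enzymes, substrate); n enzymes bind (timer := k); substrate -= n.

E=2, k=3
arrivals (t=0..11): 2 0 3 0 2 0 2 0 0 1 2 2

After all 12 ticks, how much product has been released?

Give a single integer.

Answer: 6

Derivation:
t=0: arr=2 -> substrate=0 bound=2 product=0
t=1: arr=0 -> substrate=0 bound=2 product=0
t=2: arr=3 -> substrate=3 bound=2 product=0
t=3: arr=0 -> substrate=1 bound=2 product=2
t=4: arr=2 -> substrate=3 bound=2 product=2
t=5: arr=0 -> substrate=3 bound=2 product=2
t=6: arr=2 -> substrate=3 bound=2 product=4
t=7: arr=0 -> substrate=3 bound=2 product=4
t=8: arr=0 -> substrate=3 bound=2 product=4
t=9: arr=1 -> substrate=2 bound=2 product=6
t=10: arr=2 -> substrate=4 bound=2 product=6
t=11: arr=2 -> substrate=6 bound=2 product=6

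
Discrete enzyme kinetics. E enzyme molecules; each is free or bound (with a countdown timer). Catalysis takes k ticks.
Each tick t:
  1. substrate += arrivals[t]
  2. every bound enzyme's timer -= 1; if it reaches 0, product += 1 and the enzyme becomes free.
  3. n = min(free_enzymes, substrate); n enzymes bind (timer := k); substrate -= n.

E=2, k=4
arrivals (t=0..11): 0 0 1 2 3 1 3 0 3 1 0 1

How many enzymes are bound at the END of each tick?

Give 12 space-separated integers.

t=0: arr=0 -> substrate=0 bound=0 product=0
t=1: arr=0 -> substrate=0 bound=0 product=0
t=2: arr=1 -> substrate=0 bound=1 product=0
t=3: arr=2 -> substrate=1 bound=2 product=0
t=4: arr=3 -> substrate=4 bound=2 product=0
t=5: arr=1 -> substrate=5 bound=2 product=0
t=6: arr=3 -> substrate=7 bound=2 product=1
t=7: arr=0 -> substrate=6 bound=2 product=2
t=8: arr=3 -> substrate=9 bound=2 product=2
t=9: arr=1 -> substrate=10 bound=2 product=2
t=10: arr=0 -> substrate=9 bound=2 product=3
t=11: arr=1 -> substrate=9 bound=2 product=4

Answer: 0 0 1 2 2 2 2 2 2 2 2 2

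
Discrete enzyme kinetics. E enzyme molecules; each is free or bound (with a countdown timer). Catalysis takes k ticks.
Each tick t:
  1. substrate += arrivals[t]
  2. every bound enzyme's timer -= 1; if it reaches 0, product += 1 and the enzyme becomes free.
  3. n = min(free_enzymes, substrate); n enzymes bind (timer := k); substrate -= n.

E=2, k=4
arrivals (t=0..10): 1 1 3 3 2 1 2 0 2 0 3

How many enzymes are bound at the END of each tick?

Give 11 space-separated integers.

Answer: 1 2 2 2 2 2 2 2 2 2 2

Derivation:
t=0: arr=1 -> substrate=0 bound=1 product=0
t=1: arr=1 -> substrate=0 bound=2 product=0
t=2: arr=3 -> substrate=3 bound=2 product=0
t=3: arr=3 -> substrate=6 bound=2 product=0
t=4: arr=2 -> substrate=7 bound=2 product=1
t=5: arr=1 -> substrate=7 bound=2 product=2
t=6: arr=2 -> substrate=9 bound=2 product=2
t=7: arr=0 -> substrate=9 bound=2 product=2
t=8: arr=2 -> substrate=10 bound=2 product=3
t=9: arr=0 -> substrate=9 bound=2 product=4
t=10: arr=3 -> substrate=12 bound=2 product=4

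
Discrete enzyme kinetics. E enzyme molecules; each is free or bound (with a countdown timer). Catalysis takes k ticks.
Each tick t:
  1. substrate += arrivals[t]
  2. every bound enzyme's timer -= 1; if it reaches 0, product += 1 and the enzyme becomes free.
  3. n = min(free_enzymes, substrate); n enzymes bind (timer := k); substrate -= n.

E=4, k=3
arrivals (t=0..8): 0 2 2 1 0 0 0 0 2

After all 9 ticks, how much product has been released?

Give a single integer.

t=0: arr=0 -> substrate=0 bound=0 product=0
t=1: arr=2 -> substrate=0 bound=2 product=0
t=2: arr=2 -> substrate=0 bound=4 product=0
t=3: arr=1 -> substrate=1 bound=4 product=0
t=4: arr=0 -> substrate=0 bound=3 product=2
t=5: arr=0 -> substrate=0 bound=1 product=4
t=6: arr=0 -> substrate=0 bound=1 product=4
t=7: arr=0 -> substrate=0 bound=0 product=5
t=8: arr=2 -> substrate=0 bound=2 product=5

Answer: 5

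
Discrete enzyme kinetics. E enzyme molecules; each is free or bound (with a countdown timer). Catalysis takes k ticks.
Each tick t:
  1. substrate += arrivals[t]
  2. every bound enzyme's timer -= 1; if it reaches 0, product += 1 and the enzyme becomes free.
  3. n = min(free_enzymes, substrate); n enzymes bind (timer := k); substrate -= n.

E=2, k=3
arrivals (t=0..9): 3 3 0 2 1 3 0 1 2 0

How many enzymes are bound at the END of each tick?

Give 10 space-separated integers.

t=0: arr=3 -> substrate=1 bound=2 product=0
t=1: arr=3 -> substrate=4 bound=2 product=0
t=2: arr=0 -> substrate=4 bound=2 product=0
t=3: arr=2 -> substrate=4 bound=2 product=2
t=4: arr=1 -> substrate=5 bound=2 product=2
t=5: arr=3 -> substrate=8 bound=2 product=2
t=6: arr=0 -> substrate=6 bound=2 product=4
t=7: arr=1 -> substrate=7 bound=2 product=4
t=8: arr=2 -> substrate=9 bound=2 product=4
t=9: arr=0 -> substrate=7 bound=2 product=6

Answer: 2 2 2 2 2 2 2 2 2 2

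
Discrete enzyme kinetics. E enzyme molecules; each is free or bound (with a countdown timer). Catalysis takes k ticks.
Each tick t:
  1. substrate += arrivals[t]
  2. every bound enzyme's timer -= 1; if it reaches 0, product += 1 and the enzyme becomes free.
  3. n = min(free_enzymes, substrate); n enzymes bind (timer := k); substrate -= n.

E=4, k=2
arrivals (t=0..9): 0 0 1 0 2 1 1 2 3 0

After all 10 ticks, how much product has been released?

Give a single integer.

t=0: arr=0 -> substrate=0 bound=0 product=0
t=1: arr=0 -> substrate=0 bound=0 product=0
t=2: arr=1 -> substrate=0 bound=1 product=0
t=3: arr=0 -> substrate=0 bound=1 product=0
t=4: arr=2 -> substrate=0 bound=2 product=1
t=5: arr=1 -> substrate=0 bound=3 product=1
t=6: arr=1 -> substrate=0 bound=2 product=3
t=7: arr=2 -> substrate=0 bound=3 product=4
t=8: arr=3 -> substrate=1 bound=4 product=5
t=9: arr=0 -> substrate=0 bound=3 product=7

Answer: 7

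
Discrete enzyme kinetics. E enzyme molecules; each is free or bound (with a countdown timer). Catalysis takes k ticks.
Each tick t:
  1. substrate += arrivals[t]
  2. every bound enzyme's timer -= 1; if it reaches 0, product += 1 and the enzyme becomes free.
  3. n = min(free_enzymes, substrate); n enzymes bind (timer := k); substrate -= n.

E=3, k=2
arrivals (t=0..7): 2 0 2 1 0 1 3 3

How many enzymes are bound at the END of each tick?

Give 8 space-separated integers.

Answer: 2 2 2 3 1 1 3 3

Derivation:
t=0: arr=2 -> substrate=0 bound=2 product=0
t=1: arr=0 -> substrate=0 bound=2 product=0
t=2: arr=2 -> substrate=0 bound=2 product=2
t=3: arr=1 -> substrate=0 bound=3 product=2
t=4: arr=0 -> substrate=0 bound=1 product=4
t=5: arr=1 -> substrate=0 bound=1 product=5
t=6: arr=3 -> substrate=1 bound=3 product=5
t=7: arr=3 -> substrate=3 bound=3 product=6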